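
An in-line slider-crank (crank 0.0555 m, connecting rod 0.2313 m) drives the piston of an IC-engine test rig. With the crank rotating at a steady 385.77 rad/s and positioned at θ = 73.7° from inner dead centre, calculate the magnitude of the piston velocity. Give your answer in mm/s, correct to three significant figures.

ω = 385.8 rad/s
For an in-line slider-crank, x = r cosθ + √(L² − r² sin²θ), so v = −rω sinθ·[1 + r cosθ/√(L² − r² sin²θ)].
With r = 0.0555 m, L = 0.2313 m, θ = 73.7°: √(L² − r² sin²θ) = 0.22508 m.
v = −0.0555·385.8·0.95981·[1 + 0.0555·0.28067/0.22508] = -21.972 m/s.
|v| = 21.972 m/s = 21972 mm/s.

22000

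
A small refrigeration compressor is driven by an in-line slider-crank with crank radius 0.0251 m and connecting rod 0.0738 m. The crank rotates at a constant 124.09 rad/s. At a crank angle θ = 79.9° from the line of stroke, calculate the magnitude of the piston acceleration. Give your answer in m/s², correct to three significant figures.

62.6

ω = 124.1 rad/s
x(θ) = r cosθ + √(L² − r² sin²θ); with ω constant, a = ω²·d²x/dθ².
d²x/dθ² = −r cosθ − r²(cos2θ)/√u − r⁴ sin²2θ/(4u^{3/2}),  u = L² − r² sin²θ = 0.00483581 m².
Substituting r = 0.0251 m, L = 0.0738 m, θ = 79.9°: d²x/dθ² = +0.0040656 m.
a = ω²·d²x/dθ² = (124.1)²·(+0.0040656) = +62.603 m/s²;  |a| = 62.603 m/s².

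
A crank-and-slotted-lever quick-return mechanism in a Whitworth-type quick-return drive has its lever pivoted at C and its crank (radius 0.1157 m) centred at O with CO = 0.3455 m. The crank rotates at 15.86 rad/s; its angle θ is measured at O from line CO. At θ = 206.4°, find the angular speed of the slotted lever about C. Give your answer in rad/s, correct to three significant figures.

5.82

ω = 15.86 rad/s
Crank pin A relative to C: A = (d + r cosθ, r sinθ); lever angle φ = atan2(r sinθ, d + r cosθ).
Differentiating tanφ: φ̇ = rω(d cosθ + r)/(d² + r² + 2dr cosθ).
d² + r² + 2dr cosθ = |CA|² = 0.0611457 m²;  d cosθ + r = -0.19377 m.
|ω_lever| = |0.1157·15.86·-0.19377| / 0.0611457 = 5.815 rad/s.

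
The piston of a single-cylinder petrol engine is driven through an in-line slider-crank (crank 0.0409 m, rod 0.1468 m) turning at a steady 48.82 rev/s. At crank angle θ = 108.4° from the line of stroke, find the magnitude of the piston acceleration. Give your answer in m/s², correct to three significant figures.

ω = 2π·48.8 = 306.7 rad/s
x(θ) = r cosθ + √(L² − r² sin²θ); with ω constant, a = ω²·d²x/dθ².
d²x/dθ² = −r cosθ − r²(cos2θ)/√u − r⁴ sin²2θ/(4u^{3/2}),  u = L² − r² sin²θ = 0.0200441 m².
Substituting r = 0.0409 m, L = 0.1468 m, θ = 108.4°: d²x/dθ² = +0.022283 m.
a = ω²·d²x/dθ² = (306.7)²·(+0.022283) = +2096.6 m/s²;  |a| = 2096.6 m/s².

2100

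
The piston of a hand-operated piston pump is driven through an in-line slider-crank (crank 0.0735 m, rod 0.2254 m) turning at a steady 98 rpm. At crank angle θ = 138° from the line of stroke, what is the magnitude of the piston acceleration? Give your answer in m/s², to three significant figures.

ω = 2π·98/60 = 10.26 rad/s
x(θ) = r cosθ + √(L² − r² sin²θ); with ω constant, a = ω²·d²x/dθ².
d²x/dθ² = −r cosθ − r²(cos2θ)/√u − r⁴ sin²2θ/(4u^{3/2}),  u = L² − r² sin²θ = 0.0483864 m².
Substituting r = 0.0735 m, L = 0.2254 m, θ = 138°: d²x/dθ² = +0.051376 m.
a = ω²·d²x/dθ² = (10.26)²·(+0.051376) = +5.4109 m/s²;  |a| = 5.4109 m/s².

5.41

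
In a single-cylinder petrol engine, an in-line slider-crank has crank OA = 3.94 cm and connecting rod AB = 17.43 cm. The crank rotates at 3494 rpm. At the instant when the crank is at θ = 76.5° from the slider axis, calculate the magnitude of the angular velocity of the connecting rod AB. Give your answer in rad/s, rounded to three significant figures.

ω = 365.9 rad/s (converted from 3494 rpm).
The rod makes angle φ with the slider axis where L sinφ = r sinθ; differentiating, L cosφ·φ̇ = r ω cosθ.
L cosφ = √(L² − r² sin²θ) = 0.17004 m.
|ω_rod| = r ω |cosθ| / √(L² − r² sin²θ) = 0.0394·365.9·0.23345/0.17004 = 19.792 rad/s.

19.8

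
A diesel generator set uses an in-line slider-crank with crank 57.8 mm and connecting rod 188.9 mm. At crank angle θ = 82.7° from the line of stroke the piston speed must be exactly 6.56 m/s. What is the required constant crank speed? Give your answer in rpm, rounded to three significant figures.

For an in-line slider-crank, |v_piston| = rω|sinθ|·[1 + r cosθ/√(L² − r² sin²θ)].
With r = 0.0578 m, L = 0.1889 m, θ = 82.7°: the bracketed kinematic factor |dx/dθ| = 0.059671 m.
ω = v/|dx/dθ| = 6.56/0.059671 = 109.94 rad/s.
N = 60ω/(2π) = 1049.8 rpm.

1050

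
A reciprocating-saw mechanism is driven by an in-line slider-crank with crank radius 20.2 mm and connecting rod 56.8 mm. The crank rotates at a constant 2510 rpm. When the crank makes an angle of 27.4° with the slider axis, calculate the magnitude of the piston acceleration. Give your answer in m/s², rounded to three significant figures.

ω = 2π·2510/60 = 262.8 rad/s
x(θ) = r cosθ + √(L² − r² sin²θ); with ω constant, a = ω²·d²x/dθ².
d²x/dθ² = −r cosθ − r²(cos2θ)/√u − r⁴ sin²2θ/(4u^{3/2}),  u = L² − r² sin²θ = 0.00313982 m².
Substituting r = 0.0202 m, L = 0.0568 m, θ = 27.4°: d²x/dθ² = -0.022289 m.
a = ω²·d²x/dθ² = (262.8)²·(-0.022289) = -1539.9 m/s²;  |a| = 1539.9 m/s².

1540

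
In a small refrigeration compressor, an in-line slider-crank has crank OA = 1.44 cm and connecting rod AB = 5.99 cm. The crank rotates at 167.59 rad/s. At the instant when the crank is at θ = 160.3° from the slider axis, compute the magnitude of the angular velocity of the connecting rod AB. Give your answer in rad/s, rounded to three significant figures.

ω = 167.6 rad/s
The rod makes angle φ with the slider axis where L sinφ = r sinθ; differentiating, L cosφ·φ̇ = r ω cosθ.
L cosφ = √(L² − r² sin²θ) = 0.059703 m.
|ω_rod| = r ω |cosθ| / √(L² − r² sin²θ) = 0.0144·167.6·0.94147/0.059703 = 38.056 rad/s.

38.1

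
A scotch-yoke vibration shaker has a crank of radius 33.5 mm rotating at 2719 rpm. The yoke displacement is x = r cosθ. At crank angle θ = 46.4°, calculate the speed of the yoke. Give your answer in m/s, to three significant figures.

6.91

ω = 284.7 rad/s (from 2719 rpm).
x = r cosθ ⇒ ẋ = −rω sinθ.
|v| = rω|sinθ| = 0.0335·284.7·|sin 46.4°| = 6.9076 m/s.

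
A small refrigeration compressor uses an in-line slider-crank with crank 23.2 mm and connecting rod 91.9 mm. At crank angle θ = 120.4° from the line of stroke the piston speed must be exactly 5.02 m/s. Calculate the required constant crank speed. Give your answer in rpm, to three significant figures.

2760

For an in-line slider-crank, |v_piston| = rω|sinθ|·[1 + r cosθ/√(L² − r² sin²θ)].
With r = 0.0232 m, L = 0.0919 m, θ = 120.4°: the bracketed kinematic factor |dx/dθ| = 0.017391 m.
ω = v/|dx/dθ| = 5.02/0.017391 = 288.65 rad/s.
N = 60ω/(2π) = 2756.4 rpm.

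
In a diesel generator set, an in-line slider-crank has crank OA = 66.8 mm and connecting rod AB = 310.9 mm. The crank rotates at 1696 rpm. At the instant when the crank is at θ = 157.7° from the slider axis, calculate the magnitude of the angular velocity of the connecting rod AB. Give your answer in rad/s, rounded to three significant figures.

ω = 177.6 rad/s (converted from 1696 rpm).
The rod makes angle φ with the slider axis where L sinφ = r sinθ; differentiating, L cosφ·φ̇ = r ω cosθ.
L cosφ = √(L² − r² sin²θ) = 0.30986 m.
|ω_rod| = r ω |cosθ| / √(L² − r² sin²θ) = 0.0668·177.6·0.92521/0.30986 = 35.424 rad/s.

35.4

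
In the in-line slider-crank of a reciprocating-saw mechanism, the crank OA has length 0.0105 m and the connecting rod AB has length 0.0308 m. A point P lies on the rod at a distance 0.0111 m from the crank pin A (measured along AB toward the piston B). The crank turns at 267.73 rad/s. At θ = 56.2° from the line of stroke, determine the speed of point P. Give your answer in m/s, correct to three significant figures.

2.70

ω = 267.7 rad/s.  Crank-pin speed |V_A| = rω = 2.8112 m/s, perpendicular to OA.
Rod angle: sinφ = −(r/L) sinθ ⇒ φ = -16.457°; ω_rod = −rω cosθ/√(L²−r²sin²θ) = -52.943 rad/s.
V_P = V_A + ω_rod × AP, with AP = 0.0111 m along the rod.
Components: V_Px = −rω sinθ − a·ω_rod·sinφ = -2.5025 m/s;  V_Py = rω cosθ + a·ω_rod·cosφ = +1.0002 m/s.
|V_P| = √(V_Px² + V_Py²) = 2.695 m/s.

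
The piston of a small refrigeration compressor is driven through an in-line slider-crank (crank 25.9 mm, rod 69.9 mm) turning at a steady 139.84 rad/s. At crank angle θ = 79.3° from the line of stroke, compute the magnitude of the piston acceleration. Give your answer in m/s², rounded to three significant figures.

92.5

ω = 139.8 rad/s
x(θ) = r cosθ + √(L² − r² sin²θ); with ω constant, a = ω²·d²x/dθ².
d²x/dθ² = −r cosθ − r²(cos2θ)/√u − r⁴ sin²2θ/(4u^{3/2}),  u = L² − r² sin²θ = 0.00423832 m².
Substituting r = 0.0259 m, L = 0.0699 m, θ = 79.3°: d²x/dθ² = +0.0047305 m.
a = ω²·d²x/dθ² = (139.8)²·(+0.0047305) = +92.506 m/s²;  |a| = 92.506 m/s².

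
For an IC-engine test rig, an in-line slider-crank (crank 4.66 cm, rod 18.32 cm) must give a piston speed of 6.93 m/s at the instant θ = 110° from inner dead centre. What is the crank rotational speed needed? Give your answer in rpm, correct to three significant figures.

For an in-line slider-crank, |v_piston| = rω|sinθ|·[1 + r cosθ/√(L² − r² sin²θ)].
With r = 0.0466 m, L = 0.1832 m, θ = 110°: the bracketed kinematic factor |dx/dθ| = 0.039866 m.
ω = v/|dx/dθ| = 6.93/0.039866 = 173.83 rad/s.
N = 60ω/(2π) = 1660 rpm.

1660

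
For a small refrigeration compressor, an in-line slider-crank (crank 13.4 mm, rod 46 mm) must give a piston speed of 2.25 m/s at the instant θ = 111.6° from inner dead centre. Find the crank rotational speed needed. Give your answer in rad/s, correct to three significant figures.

203

For an in-line slider-crank, |v_piston| = rω|sinθ|·[1 + r cosθ/√(L² − r² sin²θ)].
With r = 0.0134 m, L = 0.046 m, θ = 111.6°: the bracketed kinematic factor |dx/dθ| = 0.011071 m.
ω = v/|dx/dθ| = 2.25/0.011071 = 203.23 rad/s.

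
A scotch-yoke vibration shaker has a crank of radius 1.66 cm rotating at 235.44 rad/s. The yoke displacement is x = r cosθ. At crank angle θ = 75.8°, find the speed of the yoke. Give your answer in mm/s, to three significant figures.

3790

ω = 235.4 rad/s
x = r cosθ ⇒ ẋ = −rω sinθ.
|v| = rω|sinθ| = 0.0166·235.4·|sin 75.8°| = 3.7889 m/s = 3788.9 mm/s.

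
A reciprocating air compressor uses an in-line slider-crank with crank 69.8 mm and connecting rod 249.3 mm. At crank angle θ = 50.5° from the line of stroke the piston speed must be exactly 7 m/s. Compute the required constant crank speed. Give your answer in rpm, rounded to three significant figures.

1050

For an in-line slider-crank, |v_piston| = rω|sinθ|·[1 + r cosθ/√(L² − r² sin²θ)].
With r = 0.0698 m, L = 0.2493 m, θ = 50.5°: the bracketed kinematic factor |dx/dθ| = 0.063683 m.
ω = v/|dx/dθ| = 7/0.063683 = 109.92 rad/s.
N = 60ω/(2π) = 1049.6 rpm.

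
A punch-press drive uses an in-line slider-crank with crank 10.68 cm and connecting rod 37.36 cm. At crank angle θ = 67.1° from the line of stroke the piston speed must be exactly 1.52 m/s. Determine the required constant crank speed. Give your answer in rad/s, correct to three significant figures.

13.9

For an in-line slider-crank, |v_piston| = rω|sinθ|·[1 + r cosθ/√(L² − r² sin²θ)].
With r = 0.1068 m, L = 0.3736 m, θ = 67.1°: the bracketed kinematic factor |dx/dθ| = 0.10973 m.
ω = v/|dx/dθ| = 1.52/0.10973 = 13.853 rad/s.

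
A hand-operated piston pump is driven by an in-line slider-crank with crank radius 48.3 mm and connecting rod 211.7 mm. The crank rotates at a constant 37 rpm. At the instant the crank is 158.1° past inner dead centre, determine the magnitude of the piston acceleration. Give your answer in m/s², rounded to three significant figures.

0.552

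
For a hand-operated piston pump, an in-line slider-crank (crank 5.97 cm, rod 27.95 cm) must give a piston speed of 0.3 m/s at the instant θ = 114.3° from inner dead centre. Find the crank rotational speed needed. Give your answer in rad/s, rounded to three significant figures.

For an in-line slider-crank, |v_piston| = rω|sinθ|·[1 + r cosθ/√(L² − r² sin²θ)].
With r = 0.0597 m, L = 0.2795 m, θ = 114.3°: the bracketed kinematic factor |dx/dθ| = 0.049535 m.
ω = v/|dx/dθ| = 0.3/0.049535 = 6.0563 rad/s.

6.06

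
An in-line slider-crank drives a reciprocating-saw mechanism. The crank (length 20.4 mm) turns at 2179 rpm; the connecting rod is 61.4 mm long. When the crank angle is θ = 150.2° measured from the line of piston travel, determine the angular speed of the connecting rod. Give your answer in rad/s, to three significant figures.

66.7

ω = 228.2 rad/s (converted from 2179 rpm).
The rod makes angle φ with the slider axis where L sinφ = r sinθ; differentiating, L cosφ·φ̇ = r ω cosθ.
L cosφ = √(L² − r² sin²θ) = 0.060557 m.
|ω_rod| = r ω |cosθ| / √(L² − r² sin²θ) = 0.0204·228.2·0.86777/0.060557 = 66.704 rad/s.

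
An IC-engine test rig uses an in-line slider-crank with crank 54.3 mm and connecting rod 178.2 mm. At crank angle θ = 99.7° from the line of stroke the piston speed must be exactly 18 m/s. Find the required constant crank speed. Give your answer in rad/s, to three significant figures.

For an in-line slider-crank, |v_piston| = rω|sinθ|·[1 + r cosθ/√(L² − r² sin²θ)].
With r = 0.0543 m, L = 0.1782 m, θ = 99.7°: the bracketed kinematic factor |dx/dθ| = 0.050643 m.
ω = v/|dx/dθ| = 18/0.050643 = 355.43 rad/s.

355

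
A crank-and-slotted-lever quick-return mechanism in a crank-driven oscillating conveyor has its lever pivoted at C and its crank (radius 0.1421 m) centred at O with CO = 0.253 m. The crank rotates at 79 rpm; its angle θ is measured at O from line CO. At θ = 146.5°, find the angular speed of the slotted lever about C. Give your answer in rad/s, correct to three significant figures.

3.34

ω = 8.273 rad/s (from 79 rpm).
Crank pin A relative to C: A = (d + r cosθ, r sinθ); lever angle φ = atan2(r sinθ, d + r cosθ).
Differentiating tanφ: φ̇ = rω(d cosθ + r)/(d² + r² + 2dr cosθ).
d² + r² + 2dr cosθ = |CA|² = 0.0242429 m²;  d cosθ + r = -0.068873 m.
|ω_lever| = |0.1421·8.273·-0.068873| / 0.0242429 = 3.3398 rad/s.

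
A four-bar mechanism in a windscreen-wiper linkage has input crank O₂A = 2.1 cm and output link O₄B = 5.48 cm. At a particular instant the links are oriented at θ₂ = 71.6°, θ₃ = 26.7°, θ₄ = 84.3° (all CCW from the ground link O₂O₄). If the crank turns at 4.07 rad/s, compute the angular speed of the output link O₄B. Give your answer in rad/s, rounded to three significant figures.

1.30

ω₂ = 4.07 rad/s
Differentiating the loop-closure r₂e^{iθ₂}+r₃e^{iθ₃}=r₁+r₄e^{iθ₄} gives r₂ω₂e^{iθ₂}+r₃ω₃e^{iθ₃}=r₄ω₄e^{iθ₄}.
Eliminating the other unknown: ω₄ = r₂ω₂ sin(θ₂−θ₃) / [r₄ sin(θ₄−θ₃)].
Numerator sine = +0.70587; denominator sine = +0.84433.
Result = 0.021·4.07·(+0.70587) / (0.0548·(+0.84433)) = +1.3039 rad/s; magnitude 1.3039 rad/s.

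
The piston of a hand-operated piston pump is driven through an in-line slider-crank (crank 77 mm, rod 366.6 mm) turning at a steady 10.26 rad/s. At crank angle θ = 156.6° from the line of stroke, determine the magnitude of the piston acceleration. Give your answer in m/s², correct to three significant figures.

6.26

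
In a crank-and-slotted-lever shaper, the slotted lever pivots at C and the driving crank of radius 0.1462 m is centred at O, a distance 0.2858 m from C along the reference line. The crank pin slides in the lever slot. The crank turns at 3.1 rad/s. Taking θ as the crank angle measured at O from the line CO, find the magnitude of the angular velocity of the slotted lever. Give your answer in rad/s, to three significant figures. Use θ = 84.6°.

0.707

ω = 3.1 rad/s
Crank pin A relative to C: A = (d + r cosθ, r sinθ); lever angle φ = atan2(r sinθ, d + r cosθ).
Differentiating tanφ: φ̇ = rω(d cosθ + r)/(d² + r² + 2dr cosθ).
d² + r² + 2dr cosθ = |CA|² = 0.110921 m²;  d cosθ + r = +0.1731 m.
|ω_lever| = |0.1462·3.1·+0.1731| / 0.110921 = 0.70727 rad/s.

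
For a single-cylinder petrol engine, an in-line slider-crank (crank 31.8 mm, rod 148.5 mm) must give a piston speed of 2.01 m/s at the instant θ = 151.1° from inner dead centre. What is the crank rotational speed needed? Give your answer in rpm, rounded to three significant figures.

For an in-line slider-crank, |v_piston| = rω|sinθ|·[1 + r cosθ/√(L² − r² sin²θ)].
With r = 0.0318 m, L = 0.1485 m, θ = 151.1°: the bracketed kinematic factor |dx/dθ| = 0.012472 m.
ω = v/|dx/dθ| = 2.01/0.012472 = 161.17 rad/s.
N = 60ω/(2π) = 1539 rpm.

1540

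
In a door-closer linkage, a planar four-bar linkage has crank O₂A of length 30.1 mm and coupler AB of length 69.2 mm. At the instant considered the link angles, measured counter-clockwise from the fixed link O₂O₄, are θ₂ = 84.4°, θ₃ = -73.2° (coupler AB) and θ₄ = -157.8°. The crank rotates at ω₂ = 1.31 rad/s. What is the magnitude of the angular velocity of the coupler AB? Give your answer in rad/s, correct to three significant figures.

0.506

ω₂ = 1.31 rad/s
Differentiating the loop-closure r₂e^{iθ₂}+r₃e^{iθ₃}=r₁+r₄e^{iθ₄} gives r₂ω₂e^{iθ₂}+r₃ω₃e^{iθ₃}=r₄ω₄e^{iθ₄}.
Eliminating the other unknown: ω₃ = r₂ω₂ sin(θ₄−θ₂) / [r₃ sin(θ₃−θ₄)].
Numerator sine = +0.88458; denominator sine = +0.99556.
Result = 0.0301·1.31·(+0.88458) / (0.0692·(+0.99556)) = +0.50629 rad/s; magnitude 0.50629 rad/s.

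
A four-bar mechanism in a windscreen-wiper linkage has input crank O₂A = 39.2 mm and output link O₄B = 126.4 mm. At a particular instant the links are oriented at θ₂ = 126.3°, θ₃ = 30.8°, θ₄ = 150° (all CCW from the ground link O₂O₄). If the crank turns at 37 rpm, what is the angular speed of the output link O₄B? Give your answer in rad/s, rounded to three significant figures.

1.37

ω₂ = 3.875 rad/s (from 37 rpm).
Differentiating the loop-closure r₂e^{iθ₂}+r₃e^{iθ₃}=r₁+r₄e^{iθ₄} gives r₂ω₂e^{iθ₂}+r₃ω₃e^{iθ₃}=r₄ω₄e^{iθ₄}.
Eliminating the other unknown: ω₄ = r₂ω₂ sin(θ₂−θ₃) / [r₄ sin(θ₄−θ₃)].
Numerator sine = +0.99540; denominator sine = +0.87292.
Result = 0.0392·3.875·(+0.99540) / (0.1264·(+0.87292)) = +1.3702 rad/s; magnitude 1.3702 rad/s.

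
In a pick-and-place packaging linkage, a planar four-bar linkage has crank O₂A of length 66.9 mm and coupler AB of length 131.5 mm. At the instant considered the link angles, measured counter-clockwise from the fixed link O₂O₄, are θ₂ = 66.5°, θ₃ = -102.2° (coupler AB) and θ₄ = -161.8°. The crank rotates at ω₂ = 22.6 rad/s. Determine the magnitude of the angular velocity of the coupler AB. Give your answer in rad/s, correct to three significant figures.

9.95

ω₂ = 22.6 rad/s
Differentiating the loop-closure r₂e^{iθ₂}+r₃e^{iθ₃}=r₁+r₄e^{iθ₄} gives r₂ω₂e^{iθ₂}+r₃ω₃e^{iθ₃}=r₄ω₄e^{iθ₄}.
Eliminating the other unknown: ω₃ = r₂ω₂ sin(θ₄−θ₂) / [r₃ sin(θ₃−θ₄)].
Numerator sine = +0.74664; denominator sine = +0.86251.
Result = 0.0669·22.6·(+0.74664) / (0.1315·(+0.86251)) = +9.953 rad/s; magnitude 9.953 rad/s.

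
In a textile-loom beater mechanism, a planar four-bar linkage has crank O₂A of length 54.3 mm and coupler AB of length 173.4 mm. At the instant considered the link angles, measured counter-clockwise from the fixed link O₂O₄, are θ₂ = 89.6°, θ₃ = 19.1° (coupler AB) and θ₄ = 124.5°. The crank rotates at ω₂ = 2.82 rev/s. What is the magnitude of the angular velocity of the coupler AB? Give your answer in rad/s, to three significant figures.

ω₂ = 17.72 rad/s (from 2.82 rev/s).
Differentiating the loop-closure r₂e^{iθ₂}+r₃e^{iθ₃}=r₁+r₄e^{iθ₄} gives r₂ω₂e^{iθ₂}+r₃ω₃e^{iθ₃}=r₄ω₄e^{iθ₄}.
Eliminating the other unknown: ω₃ = r₂ω₂ sin(θ₄−θ₂) / [r₃ sin(θ₃−θ₄)].
Numerator sine = +0.57215; denominator sine = -0.96410.
Result = 0.0543·17.72·(+0.57215) / (0.1734·(-0.96410)) = -3.2928 rad/s; magnitude 3.2928 rad/s.

3.29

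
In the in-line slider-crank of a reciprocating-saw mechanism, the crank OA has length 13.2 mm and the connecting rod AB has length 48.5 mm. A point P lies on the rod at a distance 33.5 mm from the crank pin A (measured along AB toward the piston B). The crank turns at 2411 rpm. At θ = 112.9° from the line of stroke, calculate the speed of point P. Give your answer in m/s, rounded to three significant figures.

2.87

ω = 252.5 rad/s.  Crank-pin speed |V_A| = rω = 3.3327 m/s, perpendicular to OA.
Rod angle: sinφ = −(r/L) sinθ ⇒ φ = -14.520°; ω_rod = −rω cosθ/√(L²−r²sin²θ) = +27.621 rad/s.
V_P = V_A + ω_rod × AP, with AP = 0.0335 m along the rod.
Components: V_Px = −rω sinθ − a·ω_rod·sinφ = -2.8381 m/s;  V_Py = rω cosθ + a·ω_rod·cosφ = -0.40109 m/s.
|V_P| = √(V_Px² + V_Py²) = 2.8663 m/s.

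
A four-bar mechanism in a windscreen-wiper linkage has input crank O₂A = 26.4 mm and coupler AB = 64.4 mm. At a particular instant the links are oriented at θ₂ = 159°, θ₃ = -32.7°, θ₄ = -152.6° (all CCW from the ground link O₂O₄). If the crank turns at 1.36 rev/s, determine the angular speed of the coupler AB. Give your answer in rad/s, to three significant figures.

3.02

ω₂ = 8.545 rad/s (from 1.36 rev/s).
Differentiating the loop-closure r₂e^{iθ₂}+r₃e^{iθ₃}=r₁+r₄e^{iθ₄} gives r₂ω₂e^{iθ₂}+r₃ω₃e^{iθ₃}=r₄ω₄e^{iθ₄}.
Eliminating the other unknown: ω₃ = r₂ω₂ sin(θ₄−θ₂) / [r₃ sin(θ₃−θ₄)].
Numerator sine = +0.74780; denominator sine = +0.86690.
Result = 0.0264·8.545·(+0.74780) / (0.0644·(+0.86690)) = +3.0217 rad/s; magnitude 3.0217 rad/s.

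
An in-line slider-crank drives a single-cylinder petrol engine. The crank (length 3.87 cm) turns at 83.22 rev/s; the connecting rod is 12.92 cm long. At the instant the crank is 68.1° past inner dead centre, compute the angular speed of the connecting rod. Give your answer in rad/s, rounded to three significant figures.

60.8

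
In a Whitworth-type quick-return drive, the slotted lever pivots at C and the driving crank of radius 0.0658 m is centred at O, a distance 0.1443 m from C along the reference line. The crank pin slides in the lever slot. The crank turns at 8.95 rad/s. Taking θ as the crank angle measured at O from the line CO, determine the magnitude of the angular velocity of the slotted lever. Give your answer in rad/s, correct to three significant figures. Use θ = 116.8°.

0.0262

ω = 8.95 rad/s
Crank pin A relative to C: A = (d + r cosθ, r sinθ); lever angle φ = atan2(r sinθ, d + r cosθ).
Differentiating tanφ: φ̇ = rω(d cosθ + r)/(d² + r² + 2dr cosθ).
d² + r² + 2dr cosθ = |CA|² = 0.01659 m²;  d cosθ + r = +0.00073837 m.
|ω_lever| = |0.0658·8.95·+0.00073837| / 0.01659 = 0.026211 rad/s.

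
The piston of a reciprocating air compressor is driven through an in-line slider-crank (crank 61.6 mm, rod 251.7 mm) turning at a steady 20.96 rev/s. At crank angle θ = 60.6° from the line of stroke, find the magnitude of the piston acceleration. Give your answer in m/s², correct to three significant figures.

389

ω = 2π·21 = 131.7 rad/s
x(θ) = r cosθ + √(L² − r² sin²θ); with ω constant, a = ω²·d²x/dθ².
d²x/dθ² = −r cosθ − r²(cos2θ)/√u − r⁴ sin²2θ/(4u^{3/2}),  u = L² − r² sin²θ = 0.0604728 m².
Substituting r = 0.0616 m, L = 0.2517 m, θ = 60.6°: d²x/dθ² = -0.022423 m.
a = ω²·d²x/dθ² = (131.7)²·(-0.022423) = -388.9 m/s²;  |a| = 388.9 m/s².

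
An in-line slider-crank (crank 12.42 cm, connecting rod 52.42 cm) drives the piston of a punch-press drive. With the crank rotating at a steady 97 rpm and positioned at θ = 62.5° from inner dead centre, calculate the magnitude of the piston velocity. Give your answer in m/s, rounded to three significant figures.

ω = 2π·97/60 = 10.16 rad/s
For an in-line slider-crank, x = r cosθ + √(L² − r² sin²θ), so v = −rω sinθ·[1 + r cosθ/√(L² − r² sin²θ)].
With r = 0.1242 m, L = 0.5242 m, θ = 62.5°: √(L² − r² sin²θ) = 0.51249 m.
v = −0.1242·10.16·0.88701·[1 + 0.1242·0.46175/0.51249] = -1.2443 m/s.
|v| = 1.2443 m/s.

1.24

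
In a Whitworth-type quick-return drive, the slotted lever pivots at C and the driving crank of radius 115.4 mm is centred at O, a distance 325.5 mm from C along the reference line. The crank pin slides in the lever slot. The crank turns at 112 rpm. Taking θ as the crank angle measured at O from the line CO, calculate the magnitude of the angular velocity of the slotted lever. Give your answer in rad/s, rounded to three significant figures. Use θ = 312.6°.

ω = 11.73 rad/s (from 112 rpm).
Crank pin A relative to C: A = (d + r cosθ, r sinθ); lever angle φ = atan2(r sinθ, d + r cosθ).
Differentiating tanφ: φ̇ = rω(d cosθ + r)/(d² + r² + 2dr cosθ).
d² + r² + 2dr cosθ = |CA|² = 0.170118 m²;  d cosθ + r = +0.33572 m.
|ω_lever| = |0.1154·11.73·+0.33572| / 0.170118 = 2.6711 rad/s.

2.67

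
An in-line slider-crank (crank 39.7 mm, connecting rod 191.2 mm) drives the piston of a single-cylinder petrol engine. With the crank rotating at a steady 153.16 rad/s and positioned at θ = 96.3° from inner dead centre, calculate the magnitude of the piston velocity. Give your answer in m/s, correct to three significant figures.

ω = 153.2 rad/s
For an in-line slider-crank, x = r cosθ + √(L² − r² sin²θ), so v = −rω sinθ·[1 + r cosθ/√(L² − r² sin²θ)].
With r = 0.0397 m, L = 0.1912 m, θ = 96.3°: √(L² − r² sin²θ) = 0.18708 m.
v = −0.0397·153.2·0.99396·[1 + 0.0397·-0.10973/0.18708] = -5.903 m/s.
|v| = 5.903 m/s.

5.90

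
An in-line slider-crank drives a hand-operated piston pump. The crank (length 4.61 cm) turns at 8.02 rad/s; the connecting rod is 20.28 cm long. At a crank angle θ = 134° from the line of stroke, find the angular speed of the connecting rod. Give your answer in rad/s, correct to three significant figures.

1.28

ω = 8.02 rad/s
The rod makes angle φ with the slider axis where L sinφ = r sinθ; differentiating, L cosφ·φ̇ = r ω cosθ.
L cosφ = √(L² − r² sin²θ) = 0.20007 m.
|ω_rod| = r ω |cosθ| / √(L² − r² sin²θ) = 0.0461·8.02·0.69466/0.20007 = 1.2837 rad/s.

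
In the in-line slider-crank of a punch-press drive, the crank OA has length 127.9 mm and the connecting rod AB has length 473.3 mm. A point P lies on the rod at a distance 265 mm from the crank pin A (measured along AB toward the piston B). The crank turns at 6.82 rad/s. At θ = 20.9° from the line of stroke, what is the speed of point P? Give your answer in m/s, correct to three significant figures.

0.505

ω = 6.82 rad/s.  Crank-pin speed |V_A| = rω = 0.87228 m/s, perpendicular to OA.
Rod angle: sinφ = −(r/L) sinθ ⇒ φ = -5.532°; ω_rod = −rω cosθ/√(L²−r²sin²θ) = -1.7298 rad/s.
V_P = V_A + ω_rod × AP, with AP = 0.265 m along the rod.
Components: V_Px = −rω sinθ − a·ω_rod·sinφ = -0.35536 m/s;  V_Py = rω cosθ + a·ω_rod·cosφ = +0.35863 m/s.
|V_P| = √(V_Px² + V_Py²) = 0.50488 m/s.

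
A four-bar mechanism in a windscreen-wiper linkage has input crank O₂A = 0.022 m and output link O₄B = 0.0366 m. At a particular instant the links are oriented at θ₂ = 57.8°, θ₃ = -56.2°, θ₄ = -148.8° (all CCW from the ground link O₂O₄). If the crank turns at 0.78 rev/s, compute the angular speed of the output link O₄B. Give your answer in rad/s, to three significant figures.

2.69

ω₂ = 4.901 rad/s (from 0.78 rev/s).
Differentiating the loop-closure r₂e^{iθ₂}+r₃e^{iθ₃}=r₁+r₄e^{iθ₄} gives r₂ω₂e^{iθ₂}+r₃ω₃e^{iθ₃}=r₄ω₄e^{iθ₄}.
Eliminating the other unknown: ω₄ = r₂ω₂ sin(θ₂−θ₃) / [r₄ sin(θ₄−θ₃)].
Numerator sine = +0.91355; denominator sine = -0.99897.
Result = 0.022·4.901·(+0.91355) / (0.0366·(-0.99897)) = -2.694 rad/s; magnitude 2.694 rad/s.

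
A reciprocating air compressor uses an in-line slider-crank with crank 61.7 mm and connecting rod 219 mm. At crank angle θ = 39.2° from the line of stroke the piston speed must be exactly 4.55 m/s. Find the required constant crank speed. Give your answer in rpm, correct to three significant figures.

For an in-line slider-crank, |v_piston| = rω|sinθ|·[1 + r cosθ/√(L² − r² sin²θ)].
With r = 0.0617 m, L = 0.219 m, θ = 39.2°: the bracketed kinematic factor |dx/dθ| = 0.047648 m.
ω = v/|dx/dθ| = 4.55/0.047648 = 95.491 rad/s.
N = 60ω/(2π) = 911.87 rpm.

912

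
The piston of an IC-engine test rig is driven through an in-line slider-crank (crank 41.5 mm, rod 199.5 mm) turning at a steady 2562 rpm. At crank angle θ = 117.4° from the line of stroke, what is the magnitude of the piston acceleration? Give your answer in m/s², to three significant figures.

ω = 2π·2562/60 = 268.3 rad/s
x(θ) = r cosθ + √(L² − r² sin²θ); with ω constant, a = ω²·d²x/dθ².
d²x/dθ² = −r cosθ − r²(cos2θ)/√u − r⁴ sin²2θ/(4u^{3/2}),  u = L² − r² sin²θ = 0.0384427 m².
Substituting r = 0.0415 m, L = 0.1995 m, θ = 117.4°: d²x/dθ² = +0.024096 m.
a = ω²·d²x/dθ² = (268.3)²·(+0.024096) = +1734.4 m/s²;  |a| = 1734.4 m/s².

1730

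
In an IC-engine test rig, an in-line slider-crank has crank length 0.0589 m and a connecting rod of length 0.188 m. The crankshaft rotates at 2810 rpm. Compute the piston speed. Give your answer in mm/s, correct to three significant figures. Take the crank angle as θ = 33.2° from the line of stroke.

ω = 2π·2810/60 = 294.3 rad/s
For an in-line slider-crank, x = r cosθ + √(L² − r² sin²θ), so v = −rω sinθ·[1 + r cosθ/√(L² − r² sin²θ)].
With r = 0.0589 m, L = 0.188 m, θ = 33.2°: √(L² − r² sin²θ) = 0.18521 m.
v = −0.0589·294.3·0.54756·[1 + 0.0589·0.83676/0.18521] = -12.016 m/s.
|v| = 12.016 m/s = 12016 mm/s.

12000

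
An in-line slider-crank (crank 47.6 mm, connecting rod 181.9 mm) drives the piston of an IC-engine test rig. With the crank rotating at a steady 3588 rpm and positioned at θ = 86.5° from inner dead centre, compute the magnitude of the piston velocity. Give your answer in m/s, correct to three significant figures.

ω = 2π·3588/60 = 375.7 rad/s
For an in-line slider-crank, x = r cosθ + √(L² − r² sin²θ), so v = −rω sinθ·[1 + r cosθ/√(L² − r² sin²θ)].
With r = 0.0476 m, L = 0.1819 m, θ = 86.5°: √(L² − r² sin²θ) = 0.17559 m.
v = −0.0476·375.7·0.99813·[1 + 0.0476·0.06105/0.17559] = -18.147 m/s.
|v| = 18.147 m/s.

18.1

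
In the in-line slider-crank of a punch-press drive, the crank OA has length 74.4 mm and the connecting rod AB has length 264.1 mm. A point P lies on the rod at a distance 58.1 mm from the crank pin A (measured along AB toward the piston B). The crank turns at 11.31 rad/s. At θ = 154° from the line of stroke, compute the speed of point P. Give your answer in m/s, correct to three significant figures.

ω = 11.31 rad/s.  Crank-pin speed |V_A| = rω = 0.84146 m/s, perpendicular to OA.
Rod angle: sinφ = −(r/L) sinθ ⇒ φ = -7.094°; ω_rod = −rω cosθ/√(L²−r²sin²θ) = +2.8858 rad/s.
V_P = V_A + ω_rod × AP, with AP = 0.0581 m along the rod.
Components: V_Px = −rω sinθ − a·ω_rod·sinφ = -0.34817 m/s;  V_Py = rω cosθ + a·ω_rod·cosφ = -0.58992 m/s.
|V_P| = √(V_Px² + V_Py²) = 0.685 m/s.

0.685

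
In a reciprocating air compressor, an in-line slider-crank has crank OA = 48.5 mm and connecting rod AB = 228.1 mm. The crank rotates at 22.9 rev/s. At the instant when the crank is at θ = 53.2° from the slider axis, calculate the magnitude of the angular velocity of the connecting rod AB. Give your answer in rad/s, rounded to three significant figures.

18.6

ω = 143.9 rad/s (converted from 22.9 rev/s).
The rod makes angle φ with the slider axis where L sinφ = r sinθ; differentiating, L cosφ·φ̇ = r ω cosθ.
L cosφ = √(L² − r² sin²θ) = 0.22477 m.
|ω_rod| = r ω |cosθ| / √(L² − r² sin²θ) = 0.0485·143.9·0.59902/0.22477 = 18.598 rad/s.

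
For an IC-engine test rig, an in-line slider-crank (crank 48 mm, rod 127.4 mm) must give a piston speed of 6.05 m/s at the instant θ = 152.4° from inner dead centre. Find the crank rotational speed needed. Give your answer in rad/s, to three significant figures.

For an in-line slider-crank, |v_piston| = rω|sinθ|·[1 + r cosθ/√(L² − r² sin²θ)].
With r = 0.048 m, L = 0.1274 m, θ = 152.4°: the bracketed kinematic factor |dx/dθ| = 0.014697 m.
ω = v/|dx/dθ| = 6.05/0.014697 = 411.64 rad/s.

412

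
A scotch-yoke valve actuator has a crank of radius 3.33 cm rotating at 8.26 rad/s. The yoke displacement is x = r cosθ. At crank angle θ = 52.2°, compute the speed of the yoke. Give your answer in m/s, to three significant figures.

ω = 8.26 rad/s
x = r cosθ ⇒ ẋ = −rω sinθ.
|v| = rω|sinθ| = 0.0333·8.26·|sin 52.2°| = 0.21734 m/s.

0.217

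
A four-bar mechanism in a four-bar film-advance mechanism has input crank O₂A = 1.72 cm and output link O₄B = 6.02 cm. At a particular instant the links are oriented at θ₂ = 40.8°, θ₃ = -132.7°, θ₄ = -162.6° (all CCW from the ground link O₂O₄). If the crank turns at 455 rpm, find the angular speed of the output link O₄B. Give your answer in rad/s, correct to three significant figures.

3.09

ω₂ = 47.65 rad/s (from 455 rpm).
Differentiating the loop-closure r₂e^{iθ₂}+r₃e^{iθ₃}=r₁+r₄e^{iθ₄} gives r₂ω₂e^{iθ₂}+r₃ω₃e^{iθ₃}=r₄ω₄e^{iθ₄}.
Eliminating the other unknown: ω₄ = r₂ω₂ sin(θ₂−θ₃) / [r₄ sin(θ₄−θ₃)].
Numerator sine = +0.11320; denominator sine = -0.49849.
Result = 0.0172·47.65·(+0.11320) / (0.0602·(-0.49849)) = -3.0915 rad/s; magnitude 3.0915 rad/s.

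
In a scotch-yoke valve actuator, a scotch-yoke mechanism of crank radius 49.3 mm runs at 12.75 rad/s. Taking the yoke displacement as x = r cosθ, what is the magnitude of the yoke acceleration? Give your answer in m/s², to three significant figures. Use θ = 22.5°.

ω = 12.75 rad/s
x = r cosθ ⇒ ẍ = −rω² cosθ (ω constant).
|a| = rω²|cosθ| = 0.0493·(12.75)²·|cos 22.5°| = 7.4043 m/s².

7.40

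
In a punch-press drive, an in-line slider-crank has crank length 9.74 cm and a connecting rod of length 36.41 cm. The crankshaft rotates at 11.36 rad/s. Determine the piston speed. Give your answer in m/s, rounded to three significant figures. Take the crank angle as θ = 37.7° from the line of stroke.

ω = 11.36 rad/s
For an in-line slider-crank, x = r cosθ + √(L² − r² sin²θ), so v = −rω sinθ·[1 + r cosθ/√(L² − r² sin²θ)].
With r = 0.0974 m, L = 0.3641 m, θ = 37.7°: √(L² − r² sin²θ) = 0.3592 m.
v = −0.0974·11.36·0.61153·[1 + 0.0974·0.79122/0.3592] = -0.8218 m/s.
|v| = 0.8218 m/s.

0.822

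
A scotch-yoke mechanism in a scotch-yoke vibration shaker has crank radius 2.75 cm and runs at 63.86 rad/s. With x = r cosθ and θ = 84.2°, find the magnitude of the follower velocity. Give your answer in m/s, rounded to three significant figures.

1.75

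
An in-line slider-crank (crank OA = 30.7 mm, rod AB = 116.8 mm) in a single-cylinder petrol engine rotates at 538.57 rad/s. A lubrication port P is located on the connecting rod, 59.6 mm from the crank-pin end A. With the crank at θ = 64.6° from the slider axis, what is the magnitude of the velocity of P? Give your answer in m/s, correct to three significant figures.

ω = 538.6 rad/s.  Crank-pin speed |V_A| = rω = 16.534 m/s, perpendicular to OA.
Rod angle: sinφ = −(r/L) sinθ ⇒ φ = -13.735°; ω_rod = −rω cosθ/√(L²−r²sin²θ) = -62.507 rad/s.
V_P = V_A + ω_rod × AP, with AP = 0.0596 m along the rod.
Components: V_Px = −rω sinθ − a·ω_rod·sinφ = -15.82 m/s;  V_Py = rω cosθ + a·ω_rod·cosφ = +3.4732 m/s.
|V_P| = √(V_Px² + V_Py²) = 16.197 m/s.

16.2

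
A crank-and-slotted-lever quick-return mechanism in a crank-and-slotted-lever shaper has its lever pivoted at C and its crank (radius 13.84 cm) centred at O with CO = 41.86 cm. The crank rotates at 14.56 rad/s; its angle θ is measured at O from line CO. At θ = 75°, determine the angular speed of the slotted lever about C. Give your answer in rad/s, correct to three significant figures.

2.22

ω = 14.56 rad/s
Crank pin A relative to C: A = (d + r cosθ, r sinθ); lever angle φ = atan2(r sinθ, d + r cosθ).
Differentiating tanφ: φ̇ = rω(d cosθ + r)/(d² + r² + 2dr cosθ).
d² + r² + 2dr cosθ = |CA|² = 0.224369 m²;  d cosθ + r = +0.24674 m.
|ω_lever| = |0.1384·14.56·+0.24674| / 0.224369 = 2.216 rad/s.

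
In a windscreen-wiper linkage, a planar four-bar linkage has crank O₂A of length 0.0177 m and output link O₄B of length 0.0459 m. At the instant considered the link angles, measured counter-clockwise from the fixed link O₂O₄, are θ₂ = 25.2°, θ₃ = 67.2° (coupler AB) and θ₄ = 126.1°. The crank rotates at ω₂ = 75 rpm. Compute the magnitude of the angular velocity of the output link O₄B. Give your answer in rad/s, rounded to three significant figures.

ω₂ = 7.854 rad/s (from 75 rpm).
Differentiating the loop-closure r₂e^{iθ₂}+r₃e^{iθ₃}=r₁+r₄e^{iθ₄} gives r₂ω₂e^{iθ₂}+r₃ω₃e^{iθ₃}=r₄ω₄e^{iθ₄}.
Eliminating the other unknown: ω₄ = r₂ω₂ sin(θ₂−θ₃) / [r₄ sin(θ₄−θ₃)].
Numerator sine = -0.66913; denominator sine = +0.85627.
Result = 0.0177·7.854·(-0.66913) / (0.0459·(+0.85627)) = -2.3667 rad/s; magnitude 2.3667 rad/s.

2.37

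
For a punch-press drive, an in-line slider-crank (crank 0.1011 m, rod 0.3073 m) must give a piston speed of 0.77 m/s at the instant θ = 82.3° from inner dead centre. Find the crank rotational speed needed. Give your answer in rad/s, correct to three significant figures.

For an in-line slider-crank, |v_piston| = rω|sinθ|·[1 + r cosθ/√(L² − r² sin²θ)].
With r = 0.1011 m, L = 0.3073 m, θ = 82.3°: the bracketed kinematic factor |dx/dθ| = 0.10486 m.
ω = v/|dx/dθ| = 0.77/0.10486 = 7.3431 rad/s.

7.34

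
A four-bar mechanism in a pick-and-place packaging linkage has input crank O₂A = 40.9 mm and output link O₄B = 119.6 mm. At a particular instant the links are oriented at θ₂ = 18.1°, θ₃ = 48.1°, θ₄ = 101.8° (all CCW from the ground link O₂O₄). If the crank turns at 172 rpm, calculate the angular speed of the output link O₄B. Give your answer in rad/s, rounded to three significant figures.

3.82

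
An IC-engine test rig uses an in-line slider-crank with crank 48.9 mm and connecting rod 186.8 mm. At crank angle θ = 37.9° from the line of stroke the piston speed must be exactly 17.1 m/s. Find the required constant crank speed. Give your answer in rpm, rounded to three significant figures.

4500

For an in-line slider-crank, |v_piston| = rω|sinθ|·[1 + r cosθ/√(L² − r² sin²θ)].
With r = 0.0489 m, L = 0.1868 m, θ = 37.9°: the bracketed kinematic factor |dx/dθ| = 0.036325 m.
ω = v/|dx/dθ| = 17.1/0.036325 = 470.75 rad/s.
N = 60ω/(2π) = 4495.3 rpm.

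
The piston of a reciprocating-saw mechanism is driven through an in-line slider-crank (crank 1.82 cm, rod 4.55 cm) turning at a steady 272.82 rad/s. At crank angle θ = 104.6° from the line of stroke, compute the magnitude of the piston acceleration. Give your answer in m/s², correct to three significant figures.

ω = 272.8 rad/s
x(θ) = r cosθ + √(L² − r² sin²θ); with ω constant, a = ω²·d²x/dθ².
d²x/dθ² = −r cosθ − r²(cos2θ)/√u − r⁴ sin²2θ/(4u^{3/2}),  u = L² − r² sin²θ = 0.00176006 m².
Substituting r = 0.0182 m, L = 0.0455 m, θ = 104.6°: d²x/dθ² = +0.011391 m.
a = ω²·d²x/dθ² = (272.8)²·(+0.011391) = +847.87 m/s²;  |a| = 847.87 m/s².

848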